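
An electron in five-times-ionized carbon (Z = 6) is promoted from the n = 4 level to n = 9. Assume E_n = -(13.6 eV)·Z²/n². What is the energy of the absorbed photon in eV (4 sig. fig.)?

24.56 eV

The Bohr energies scale as Z², so for Z = 6: E_n = −489.6/n² eV.
E_9 = −489.6/81 = −6.044 eV and E_4 = −489.6/16 = −30.60 eV.
The photon energy is |E_9 − E_4| = 24.56 eV.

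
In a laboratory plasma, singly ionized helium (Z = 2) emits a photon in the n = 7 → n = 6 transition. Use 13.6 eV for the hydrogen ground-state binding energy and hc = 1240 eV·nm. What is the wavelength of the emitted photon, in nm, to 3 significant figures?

3090 nm

For Z = 2 the level energies scale as Z², so the effective Rydberg energy is 13.6 × 4 = 54.40 eV.
ΔE = 54.40 × (1/6² − 1/7²) = 54.40 × 0.007370 = 0.4009 eV.
λ = hc/ΔE = 1240 / 0.4009 = 3090 nm.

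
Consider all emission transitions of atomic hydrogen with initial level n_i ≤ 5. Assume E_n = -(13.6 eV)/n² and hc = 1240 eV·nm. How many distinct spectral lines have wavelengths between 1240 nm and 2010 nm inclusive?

2

Enumerate all n_i → n_f pairs with 1 ≤ n_f < n_i ≤ 5 and compute λ = 1240 / [13.6·1·(1/n_f² − 1/n_i²)].
Lines falling in [1240, 2010] nm: 5→3 (1282 nm), 4→3 (1876 nm).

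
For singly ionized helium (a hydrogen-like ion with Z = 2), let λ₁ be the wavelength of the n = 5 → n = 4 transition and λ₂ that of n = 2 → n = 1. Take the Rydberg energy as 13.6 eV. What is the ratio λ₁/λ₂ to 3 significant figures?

λ ∝ 1/ΔE ∝ 1/(1/n_f² − 1/n_i²), and the Z² and hc factors cancel in the ratio.
λ₁/λ₂ = (1/1² − 1/2²)/(1/4² − 1/5²) = 0.7500/0.02250 = 33.3.

33.3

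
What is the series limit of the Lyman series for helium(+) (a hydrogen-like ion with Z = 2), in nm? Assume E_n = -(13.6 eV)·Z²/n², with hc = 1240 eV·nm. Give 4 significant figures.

The Lyman series has lower level n_f = 1; the series limit corresponds to n_i → ∞.
ΔE_max = 13.6 × 4 / 1² = 54.40 eV.
λ_min = 1240 / 54.40 = 22.79 nm.

22.79 nm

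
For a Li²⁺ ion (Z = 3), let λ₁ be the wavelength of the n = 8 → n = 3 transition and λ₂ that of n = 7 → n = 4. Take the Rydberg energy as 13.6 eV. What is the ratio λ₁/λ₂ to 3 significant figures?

0.441

λ ∝ 1/ΔE ∝ 1/(1/n_f² − 1/n_i²), and the Z² and hc factors cancel in the ratio.
λ₁/λ₂ = (1/4² − 1/7²)/(1/3² − 1/8²) = 0.04209/0.09549 = 0.441.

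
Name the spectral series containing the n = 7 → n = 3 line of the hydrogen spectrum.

Paschen

The series is set by the lower level: n_f = 3 is the Paschen series.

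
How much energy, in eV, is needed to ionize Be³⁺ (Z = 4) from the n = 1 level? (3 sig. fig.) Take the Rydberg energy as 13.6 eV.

E_n = −13.6 Z²/n² = −217.6/n² eV for Z = 4.
E_1 = −217.6/1 = −218 eV, so ionization (to E = 0) requires 218 eV.

218 eV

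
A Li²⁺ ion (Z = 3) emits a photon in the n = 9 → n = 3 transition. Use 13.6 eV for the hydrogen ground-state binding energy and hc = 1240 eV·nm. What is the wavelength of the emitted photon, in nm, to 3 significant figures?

103 nm

For Z = 3 the level energies scale as Z², so the effective Rydberg energy is 13.6 × 9 = 122.4 eV.
ΔE = 122.4 × (1/3² − 1/9²) = 122.4 × 0.09877 = 12.09 eV.
λ = hc/ΔE = 1240 / 12.09 = 103 nm.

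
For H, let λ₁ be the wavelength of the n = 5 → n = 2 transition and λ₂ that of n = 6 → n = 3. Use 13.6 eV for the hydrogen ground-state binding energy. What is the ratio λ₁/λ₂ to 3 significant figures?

λ ∝ 1/ΔE ∝ 1/(1/n_f² − 1/n_i²), and the Z² and hc factors cancel in the ratio.
λ₁/λ₂ = (1/3² − 1/6²)/(1/2² − 1/5²) = 0.08333/0.2100 = 0.397.

0.397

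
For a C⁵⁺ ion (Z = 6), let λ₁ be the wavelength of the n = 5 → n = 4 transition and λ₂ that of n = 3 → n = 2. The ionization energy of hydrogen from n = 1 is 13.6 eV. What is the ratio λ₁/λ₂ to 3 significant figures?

6.17

λ ∝ 1/ΔE ∝ 1/(1/n_f² − 1/n_i²), and the Z² and hc factors cancel in the ratio.
λ₁/λ₂ = (1/2² − 1/3²)/(1/4² − 1/5²) = 0.1389/0.02250 = 6.17.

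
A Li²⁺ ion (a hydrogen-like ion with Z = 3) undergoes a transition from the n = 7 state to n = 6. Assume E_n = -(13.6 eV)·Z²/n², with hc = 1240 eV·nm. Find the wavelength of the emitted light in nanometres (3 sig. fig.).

For Z = 3 the level energies scale as Z², so the effective Rydberg energy is 13.6 × 9 = 122.4 eV.
ΔE = 122.4 × (1/6² − 1/7²) = 122.4 × 0.007370 = 0.9020 eV.
λ = hc/ΔE = 1240 / 0.9020 = 1370 nm.

1370 nm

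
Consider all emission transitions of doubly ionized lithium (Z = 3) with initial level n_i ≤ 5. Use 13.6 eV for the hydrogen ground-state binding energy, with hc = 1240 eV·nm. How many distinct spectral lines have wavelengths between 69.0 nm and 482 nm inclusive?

Enumerate all n_i → n_f pairs with 1 ≤ n_f < n_i ≤ 5 and compute λ = 1240 / [13.6·9·(1/n_f² − 1/n_i²)].
Lines falling in [69.0, 482] nm: 3→2 (72.94 nm), 5→3 (142.5 nm), 4→3 (208.4 nm), 5→4 (450.3 nm).

4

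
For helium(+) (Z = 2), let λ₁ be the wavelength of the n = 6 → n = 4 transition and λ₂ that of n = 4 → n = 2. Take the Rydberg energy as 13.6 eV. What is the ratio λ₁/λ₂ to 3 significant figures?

5.40

λ ∝ 1/ΔE ∝ 1/(1/n_f² − 1/n_i²), and the Z² and hc factors cancel in the ratio.
λ₁/λ₂ = (1/2² − 1/4²)/(1/4² − 1/6²) = 0.1875/0.03472 = 5.40.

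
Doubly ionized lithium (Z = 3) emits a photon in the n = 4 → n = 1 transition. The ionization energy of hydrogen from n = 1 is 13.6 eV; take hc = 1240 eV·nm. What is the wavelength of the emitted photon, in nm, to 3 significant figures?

10.8 nm

For Z = 3 the level energies scale as Z², so the effective Rydberg energy is 13.6 × 9 = 122.4 eV.
ΔE = 122.4 × (1/1² − 1/4²) = 122.4 × 0.9375 = 114.8 eV.
λ = hc/ΔE = 1240 / 114.8 = 10.8 nm.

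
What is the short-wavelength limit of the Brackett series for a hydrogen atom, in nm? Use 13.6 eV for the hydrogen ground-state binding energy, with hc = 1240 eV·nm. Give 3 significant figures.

1460 nm

The Brackett series has lower level n_f = 4; the series limit corresponds to n_i → ∞.
ΔE_max = 13.6 × 1 / 4² = 0.8500 eV.
λ_min = 1240 / 0.8500 = 1460 nm.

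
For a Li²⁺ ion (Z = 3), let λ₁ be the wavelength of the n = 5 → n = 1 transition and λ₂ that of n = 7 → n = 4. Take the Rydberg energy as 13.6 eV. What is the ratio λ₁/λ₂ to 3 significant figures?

λ ∝ 1/ΔE ∝ 1/(1/n_f² − 1/n_i²), and the Z² and hc factors cancel in the ratio.
λ₁/λ₂ = (1/4² − 1/7²)/(1/1² − 1/5²) = 0.04209/0.9600 = 0.0438.

0.0438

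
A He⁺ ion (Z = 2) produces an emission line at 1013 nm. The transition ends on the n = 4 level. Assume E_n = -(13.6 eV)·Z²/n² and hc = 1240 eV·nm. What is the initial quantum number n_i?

The photon energy is ΔE = hc/λ = 1240 / 1013 = 1.224 eV.
With Z = 2, ΔE = 54.40 × (1/n_f² − 1/n_i²), so 1/n_f² − 1/n_i² = 0.02250.
With n_f = 4: 1/n_i² = 1/16 − 0.02250 = 0.04000, so n_i ≈ 5.00.

n_i = 5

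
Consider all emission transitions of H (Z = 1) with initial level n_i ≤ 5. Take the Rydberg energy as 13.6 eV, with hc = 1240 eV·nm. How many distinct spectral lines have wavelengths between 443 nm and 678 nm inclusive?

2

Enumerate all n_i → n_f pairs with 1 ≤ n_f < n_i ≤ 5 and compute λ = 1240 / [13.6·1·(1/n_f² − 1/n_i²)].
Lines falling in [443, 678] nm: 4→2 (486.3 nm), 3→2 (656.5 nm).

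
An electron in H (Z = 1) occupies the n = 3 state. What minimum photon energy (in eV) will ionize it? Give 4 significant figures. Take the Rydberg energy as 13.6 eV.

E_3 = −13.60/9 = −1.511 eV, so ionization (to E = 0) requires 1.511 eV.

1.511 eV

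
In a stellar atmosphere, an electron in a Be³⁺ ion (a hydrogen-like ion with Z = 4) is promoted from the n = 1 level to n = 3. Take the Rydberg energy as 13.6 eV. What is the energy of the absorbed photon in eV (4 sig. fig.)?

The Bohr energies scale as Z², so for Z = 4: E_n = −217.6/n² eV.
E_3 = −217.6/9 = −24.18 eV and E_1 = −217.6/1 = −217.6 eV.
The photon energy is |E_3 − E_1| = 193.4 eV.

193.4 eV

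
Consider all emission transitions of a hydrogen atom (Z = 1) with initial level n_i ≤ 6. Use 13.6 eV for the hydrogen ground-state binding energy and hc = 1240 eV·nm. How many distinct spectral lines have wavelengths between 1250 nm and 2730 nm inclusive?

Enumerate all n_i → n_f pairs with 1 ≤ n_f < n_i ≤ 6 and compute λ = 1240 / [13.6·1·(1/n_f² − 1/n_i²)].
Lines falling in [1250, 2730] nm: 5→3 (1282 nm), 4→3 (1876 nm), 6→4 (2626 nm).

3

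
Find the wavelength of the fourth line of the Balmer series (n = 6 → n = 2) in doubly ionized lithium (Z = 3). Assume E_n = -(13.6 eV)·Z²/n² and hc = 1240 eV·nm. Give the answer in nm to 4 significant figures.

The Balmer series terminates on n_f = 2; the fourth line has n_i = 2+4 = 6.
ΔE = 122.4 × (1/2² − 1/6²) = 27.20 eV.
λ = 1240 / 27.20 = 45.59 nm.

45.59 nm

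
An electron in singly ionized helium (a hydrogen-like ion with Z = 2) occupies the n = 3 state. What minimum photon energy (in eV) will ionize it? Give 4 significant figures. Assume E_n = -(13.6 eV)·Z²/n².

6.044 eV

E_n = −13.6 Z²/n² = −54.40/n² eV for Z = 2.
E_3 = −54.40/9 = −6.044 eV, so ionization (to E = 0) requires 6.044 eV.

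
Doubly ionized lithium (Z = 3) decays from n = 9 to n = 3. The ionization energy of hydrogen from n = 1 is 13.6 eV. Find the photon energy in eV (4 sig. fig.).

The Bohr energies scale as Z², so for Z = 3: E_n = −122.4/n² eV.
E_9 = −122.4/81 = −1.511 eV and E_3 = −122.4/9 = −13.60 eV.
The photon energy is |E_9 − E_3| = 12.09 eV.

12.09 eV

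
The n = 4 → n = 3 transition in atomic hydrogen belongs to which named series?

The series is set by the lower level: n_f = 3 is the Paschen series.

Paschen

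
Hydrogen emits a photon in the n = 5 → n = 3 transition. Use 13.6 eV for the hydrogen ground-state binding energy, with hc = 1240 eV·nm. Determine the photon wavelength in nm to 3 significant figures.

ΔE = 13.60 × (1/3² − 1/5²) = 13.60 × 0.07111 = 0.9671 eV.
λ = hc/ΔE = 1240 / 0.9671 = 1280 nm.
This line belongs to the Paschen series.

1280 nm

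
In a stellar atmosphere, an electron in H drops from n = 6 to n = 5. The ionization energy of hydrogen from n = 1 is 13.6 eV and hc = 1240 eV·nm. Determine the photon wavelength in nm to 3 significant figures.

ΔE = 13.60 × (1/5² − 1/6²) = 13.60 × 0.01222 = 0.1662 eV.
λ = hc/ΔE = 1240 / 0.1662 = 7460 nm.

7460 nm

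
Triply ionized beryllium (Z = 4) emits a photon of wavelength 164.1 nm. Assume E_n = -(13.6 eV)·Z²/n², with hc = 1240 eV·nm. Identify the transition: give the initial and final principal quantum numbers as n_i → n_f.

The photon energy is ΔE = hc/λ = 1240 / 164.1 = 7.556 eV.
With Z = 4, ΔE = 217.6 × (1/n_f² − 1/n_i²), so 1/n_f² − 1/n_i² = 0.03473.
Trying n_f = 4 gives 1/n_i² = 0.02777, i.e. n_i ≈ 6; this pair matches.

n_i = 6, n_f = 4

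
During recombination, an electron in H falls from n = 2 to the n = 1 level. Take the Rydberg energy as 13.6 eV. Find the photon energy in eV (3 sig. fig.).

E_2 = −13.60/4 = −3.400 eV and E_1 = −13.60/1 = −13.60 eV.
The photon energy is |E_2 − E_1| = 10.2 eV.

10.2 eV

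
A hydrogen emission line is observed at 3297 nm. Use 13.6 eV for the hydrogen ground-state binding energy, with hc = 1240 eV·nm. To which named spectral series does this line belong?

Pfund

ΔE = 1240/3297 = 0.3761 eV.
This matches 13.6 × (1/5² − 1/9²), so n_f = 5: the Pfund series.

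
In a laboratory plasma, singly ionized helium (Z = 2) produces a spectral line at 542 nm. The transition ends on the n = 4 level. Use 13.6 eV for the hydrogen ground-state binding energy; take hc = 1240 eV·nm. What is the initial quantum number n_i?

n_i = 7

The photon energy is ΔE = hc/λ = 1240 / 542 = 2.288 eV.
With Z = 2, ΔE = 54.40 × (1/n_f² − 1/n_i²), so 1/n_f² − 1/n_i² = 0.04206.
With n_f = 4: 1/n_i² = 1/16 − 0.04206 = 0.02044, so n_i ≈ 6.99.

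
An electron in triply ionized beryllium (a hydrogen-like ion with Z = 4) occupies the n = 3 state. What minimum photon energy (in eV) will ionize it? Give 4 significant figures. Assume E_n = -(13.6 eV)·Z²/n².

24.18 eV

E_n = −13.6 Z²/n² = −217.6/n² eV for Z = 4.
E_3 = −217.6/9 = −24.18 eV, so ionization (to E = 0) requires 24.18 eV.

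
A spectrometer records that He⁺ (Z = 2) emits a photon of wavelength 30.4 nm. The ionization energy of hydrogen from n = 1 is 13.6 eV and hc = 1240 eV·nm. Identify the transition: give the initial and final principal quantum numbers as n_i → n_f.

n_i = 2, n_f = 1

The photon energy is ΔE = hc/λ = 1240 / 30.4 = 40.79 eV.
With Z = 2, ΔE = 54.40 × (1/n_f² − 1/n_i²), so 1/n_f² − 1/n_i² = 0.7498.
Trying n_f = 1 gives 1/n_i² = 0.2502, i.e. n_i ≈ 2; this pair matches.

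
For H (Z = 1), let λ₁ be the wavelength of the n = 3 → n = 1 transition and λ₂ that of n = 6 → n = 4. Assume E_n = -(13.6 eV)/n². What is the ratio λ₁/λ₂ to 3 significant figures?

λ ∝ 1/ΔE ∝ 1/(1/n_f² − 1/n_i²), and the Z² and hc factors cancel in the ratio.
λ₁/λ₂ = (1/4² − 1/6²)/(1/1² − 1/3²) = 0.03472/0.8889 = 0.0391.

0.0391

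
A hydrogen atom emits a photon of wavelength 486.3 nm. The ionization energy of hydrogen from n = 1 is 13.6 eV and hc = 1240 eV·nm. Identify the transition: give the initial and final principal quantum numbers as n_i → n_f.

n_i = 4, n_f = 2

The photon energy is ΔE = hc/λ = 1240 / 486.3 = 2.550 eV.
With Z = 1, ΔE = 13.60 × (1/n_f² − 1/n_i²), so 1/n_f² − 1/n_i² = 0.1875.
Trying n_f = 2 gives 1/n_i² = 0.06251, i.e. n_i ≈ 4; this pair matches.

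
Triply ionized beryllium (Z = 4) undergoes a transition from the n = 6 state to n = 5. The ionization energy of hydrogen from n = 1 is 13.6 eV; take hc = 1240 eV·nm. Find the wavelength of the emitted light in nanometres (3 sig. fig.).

466 nm

For Z = 4 the level energies scale as Z², so the effective Rydberg energy is 13.6 × 16 = 217.6 eV.
ΔE = 217.6 × (1/5² − 1/6²) = 217.6 × 0.01222 = 2.660 eV.
λ = hc/ΔE = 1240 / 2.660 = 466 nm.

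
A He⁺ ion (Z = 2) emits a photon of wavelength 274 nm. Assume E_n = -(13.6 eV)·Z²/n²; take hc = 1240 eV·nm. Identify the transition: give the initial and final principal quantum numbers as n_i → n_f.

n_i = 6, n_f = 3

The photon energy is ΔE = hc/λ = 1240 / 274 = 4.526 eV.
With Z = 2, ΔE = 54.40 × (1/n_f² − 1/n_i²), so 1/n_f² − 1/n_i² = 0.08319.
Trying n_f = 3 gives 1/n_i² = 0.02792, i.e. n_i ≈ 6; this pair matches.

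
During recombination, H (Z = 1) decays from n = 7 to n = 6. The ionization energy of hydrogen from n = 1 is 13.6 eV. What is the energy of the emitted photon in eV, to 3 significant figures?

0.100 eV

E_7 = −13.60/49 = −0.2776 eV and E_6 = −13.60/36 = −0.3778 eV.
The photon energy is |E_7 − E_6| = 0.100 eV.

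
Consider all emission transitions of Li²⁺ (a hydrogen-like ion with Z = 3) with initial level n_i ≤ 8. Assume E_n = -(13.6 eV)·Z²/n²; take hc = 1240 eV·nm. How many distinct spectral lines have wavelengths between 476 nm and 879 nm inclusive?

Enumerate all n_i → n_f pairs with 1 ≤ n_f < n_i ≤ 8 and compute λ = 1240 / [13.6·9·(1/n_f² − 1/n_i²)].
Lines falling in [476, 879] nm: 7→5 (517.1 nm), 6→5 (828.9 nm), 8→6 (833.6 nm).

3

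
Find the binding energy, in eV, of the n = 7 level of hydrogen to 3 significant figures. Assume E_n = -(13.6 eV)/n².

0.278 eV

E_7 = −13.60/49 = −0.278 eV, so ionization (to E = 0) requires 0.278 eV.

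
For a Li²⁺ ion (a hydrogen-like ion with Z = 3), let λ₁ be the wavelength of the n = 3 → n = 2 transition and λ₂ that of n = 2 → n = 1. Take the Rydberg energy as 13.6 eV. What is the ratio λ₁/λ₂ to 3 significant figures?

λ ∝ 1/ΔE ∝ 1/(1/n_f² − 1/n_i²), and the Z² and hc factors cancel in the ratio.
λ₁/λ₂ = (1/1² − 1/2²)/(1/2² − 1/3²) = 0.7500/0.1389 = 5.40.

5.40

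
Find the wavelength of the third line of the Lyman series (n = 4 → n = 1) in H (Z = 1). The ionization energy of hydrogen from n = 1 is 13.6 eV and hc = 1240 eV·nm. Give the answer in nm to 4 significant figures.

97.25 nm

The Lyman series terminates on n_f = 1; the third line has n_i = 1+3 = 4.
ΔE = 13.60 × (1/1² − 1/4²) = 12.75 eV.
λ = 1240 / 12.75 = 97.25 nm.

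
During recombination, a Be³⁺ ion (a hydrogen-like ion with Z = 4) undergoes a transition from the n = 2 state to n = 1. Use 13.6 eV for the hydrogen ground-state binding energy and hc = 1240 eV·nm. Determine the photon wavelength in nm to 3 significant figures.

For Z = 4 the level energies scale as Z², so the effective Rydberg energy is 13.6 × 16 = 217.6 eV.
ΔE = 217.6 × (1/1² − 1/2²) = 217.6 × 0.7500 = 163.2 eV.
λ = hc/ΔE = 1240 / 163.2 = 7.60 nm.

7.60 nm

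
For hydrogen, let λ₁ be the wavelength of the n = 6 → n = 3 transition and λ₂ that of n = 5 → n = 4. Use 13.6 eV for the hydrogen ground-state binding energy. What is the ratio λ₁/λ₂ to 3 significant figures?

λ ∝ 1/ΔE ∝ 1/(1/n_f² − 1/n_i²), and the Z² and hc factors cancel in the ratio.
λ₁/λ₂ = (1/4² − 1/5²)/(1/3² − 1/6²) = 0.02250/0.08333 = 0.270.

0.270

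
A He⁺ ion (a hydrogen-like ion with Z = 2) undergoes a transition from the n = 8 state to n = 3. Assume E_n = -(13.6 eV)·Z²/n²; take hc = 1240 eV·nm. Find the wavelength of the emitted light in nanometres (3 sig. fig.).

For Z = 2 the level energies scale as Z², so the effective Rydberg energy is 13.6 × 4 = 54.40 eV.
ΔE = 54.40 × (1/3² − 1/8²) = 54.40 × 0.09549 = 5.194 eV.
λ = hc/ΔE = 1240 / 5.194 = 239 nm.

239 nm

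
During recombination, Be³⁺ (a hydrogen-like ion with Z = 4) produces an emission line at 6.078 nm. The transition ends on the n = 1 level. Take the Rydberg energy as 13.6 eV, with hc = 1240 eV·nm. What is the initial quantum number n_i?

n_i = 4

The photon energy is ΔE = hc/λ = 1240 / 6.078 = 204.0 eV.
With Z = 4, ΔE = 217.6 × (1/n_f² − 1/n_i²), so 1/n_f² − 1/n_i² = 0.9376.
With n_f = 1: 1/n_i² = 1/1 − 0.9376 = 0.06243, so n_i ≈ 4.00.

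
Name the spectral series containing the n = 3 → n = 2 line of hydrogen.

The series is set by the lower level: n_f = 2 is the Balmer series.

Balmer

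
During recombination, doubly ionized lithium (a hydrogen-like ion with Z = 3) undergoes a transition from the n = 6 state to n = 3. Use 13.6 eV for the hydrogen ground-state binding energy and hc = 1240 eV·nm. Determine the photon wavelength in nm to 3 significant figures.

122 nm

For Z = 3 the level energies scale as Z², so the effective Rydberg energy is 13.6 × 9 = 122.4 eV.
ΔE = 122.4 × (1/3² − 1/6²) = 122.4 × 0.08333 = 10.20 eV.
λ = hc/ΔE = 1240 / 10.20 = 122 nm.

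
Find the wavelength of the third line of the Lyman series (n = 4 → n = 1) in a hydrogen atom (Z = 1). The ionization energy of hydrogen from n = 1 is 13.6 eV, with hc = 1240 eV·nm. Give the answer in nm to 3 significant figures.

The Lyman series terminates on n_f = 1; the third line has n_i = 1+3 = 4.
ΔE = 13.60 × (1/1² − 1/4²) = 12.75 eV.
λ = 1240 / 12.75 = 97.3 nm.

97.3 nm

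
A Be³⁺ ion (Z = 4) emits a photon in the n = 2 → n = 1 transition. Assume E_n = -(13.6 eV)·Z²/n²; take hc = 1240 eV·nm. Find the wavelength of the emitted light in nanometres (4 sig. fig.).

For Z = 4 the level energies scale as Z², so the effective Rydberg energy is 13.6 × 16 = 217.6 eV.
ΔE = 217.6 × (1/1² − 1/2²) = 217.6 × 0.7500 = 163.2 eV.
λ = hc/ΔE = 1240 / 163.2 = 7.598 nm.

7.598 nm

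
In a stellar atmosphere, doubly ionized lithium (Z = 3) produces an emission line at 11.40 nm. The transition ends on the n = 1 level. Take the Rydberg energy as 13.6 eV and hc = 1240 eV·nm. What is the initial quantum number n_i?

n_i = 3

The photon energy is ΔE = hc/λ = 1240 / 11.40 = 108.8 eV.
With Z = 3, ΔE = 122.4 × (1/n_f² − 1/n_i²), so 1/n_f² − 1/n_i² = 0.8887.
With n_f = 1: 1/n_i² = 1/1 − 0.8887 = 0.1113, so n_i ≈ 3.00.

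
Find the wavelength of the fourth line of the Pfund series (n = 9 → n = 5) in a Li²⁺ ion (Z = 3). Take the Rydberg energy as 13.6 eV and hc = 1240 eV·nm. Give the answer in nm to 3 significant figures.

366 nm

The Pfund series terminates on n_f = 5; the fourth line has n_i = 5+4 = 9.
ΔE = 122.4 × (1/5² − 1/9²) = 3.385 eV.
λ = 1240 / 3.385 = 366 nm.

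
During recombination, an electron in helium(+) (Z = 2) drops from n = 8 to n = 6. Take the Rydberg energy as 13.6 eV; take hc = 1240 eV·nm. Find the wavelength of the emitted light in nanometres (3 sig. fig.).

For Z = 2 the level energies scale as Z², so the effective Rydberg energy is 13.6 × 4 = 54.40 eV.
ΔE = 54.40 × (1/6² − 1/8²) = 54.40 × 0.01215 = 0.6611 eV.
λ = hc/ΔE = 1240 / 0.6611 = 1880 nm.

1880 nm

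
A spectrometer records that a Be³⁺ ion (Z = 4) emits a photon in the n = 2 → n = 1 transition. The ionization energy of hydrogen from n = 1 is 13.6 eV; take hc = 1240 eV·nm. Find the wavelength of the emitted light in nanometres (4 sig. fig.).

7.598 nm

For Z = 4 the level energies scale as Z², so the effective Rydberg energy is 13.6 × 16 = 217.6 eV.
ΔE = 217.6 × (1/1² − 1/2²) = 217.6 × 0.7500 = 163.2 eV.
λ = hc/ΔE = 1240 / 163.2 = 7.598 nm.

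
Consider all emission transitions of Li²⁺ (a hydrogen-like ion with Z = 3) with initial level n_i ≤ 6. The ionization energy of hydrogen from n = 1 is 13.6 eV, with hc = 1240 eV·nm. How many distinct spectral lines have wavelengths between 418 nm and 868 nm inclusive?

2

Enumerate all n_i → n_f pairs with 1 ≤ n_f < n_i ≤ 6 and compute λ = 1240 / [13.6·9·(1/n_f² − 1/n_i²)].
Lines falling in [418, 868] nm: 5→4 (450.3 nm), 6→5 (828.9 nm).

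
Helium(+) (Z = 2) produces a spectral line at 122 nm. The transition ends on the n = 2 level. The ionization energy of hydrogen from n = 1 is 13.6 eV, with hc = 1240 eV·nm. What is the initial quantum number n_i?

n_i = 4

The photon energy is ΔE = hc/λ = 1240 / 122 = 10.16 eV.
With Z = 2, ΔE = 54.40 × (1/n_f² − 1/n_i²), so 1/n_f² − 1/n_i² = 0.1868.
With n_f = 2: 1/n_i² = 1/4 − 0.1868 = 0.06316, so n_i ≈ 3.98.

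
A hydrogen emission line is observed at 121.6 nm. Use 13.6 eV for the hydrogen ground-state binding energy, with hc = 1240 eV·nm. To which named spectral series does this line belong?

ΔE = 1240/121.6 = 10.20 eV.
This matches 13.6 × (1/1² − 1/2²), so n_f = 1: the Lyman series.

Lyman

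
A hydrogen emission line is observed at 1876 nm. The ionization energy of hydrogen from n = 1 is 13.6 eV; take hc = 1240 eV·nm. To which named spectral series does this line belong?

Paschen

ΔE = 1240/1876 = 0.6610 eV.
This matches 13.6 × (1/3² − 1/4²), so n_f = 3: the Paschen series.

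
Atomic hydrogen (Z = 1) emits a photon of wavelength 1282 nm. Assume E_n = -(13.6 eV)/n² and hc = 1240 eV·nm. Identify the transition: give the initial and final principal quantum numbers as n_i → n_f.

The photon energy is ΔE = hc/λ = 1240 / 1282 = 0.9672 eV.
With Z = 1, ΔE = 13.60 × (1/n_f² − 1/n_i²), so 1/n_f² − 1/n_i² = 0.07112.
Trying n_f = 3 gives 1/n_i² = 0.03999, i.e. n_i ≈ 5; this pair matches.

n_i = 5, n_f = 3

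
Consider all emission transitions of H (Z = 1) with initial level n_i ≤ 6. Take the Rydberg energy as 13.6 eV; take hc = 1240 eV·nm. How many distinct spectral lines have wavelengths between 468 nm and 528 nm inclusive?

Enumerate all n_i → n_f pairs with 1 ≤ n_f < n_i ≤ 6 and compute λ = 1240 / [13.6·1·(1/n_f² − 1/n_i²)].
Lines falling in [468, 528] nm: 4→2 (486.3 nm).

1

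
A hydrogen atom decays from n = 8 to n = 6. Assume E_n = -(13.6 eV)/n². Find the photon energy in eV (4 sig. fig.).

E_8 = −13.60/64 = −0.2125 eV and E_6 = −13.60/36 = −0.3778 eV.
The photon energy is |E_8 − E_6| = 0.1653 eV.

0.1653 eV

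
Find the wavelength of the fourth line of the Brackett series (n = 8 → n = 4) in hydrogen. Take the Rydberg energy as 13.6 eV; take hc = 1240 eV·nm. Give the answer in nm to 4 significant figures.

1945 nm

The Brackett series terminates on n_f = 4; the fourth line has n_i = 4+4 = 8.
ΔE = 13.60 × (1/4² − 1/8²) = 0.6375 eV.
λ = 1240 / 0.6375 = 1945 nm.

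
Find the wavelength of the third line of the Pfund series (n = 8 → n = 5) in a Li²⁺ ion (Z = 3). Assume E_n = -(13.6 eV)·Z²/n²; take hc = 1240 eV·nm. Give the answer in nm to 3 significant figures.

416 nm

The Pfund series terminates on n_f = 5; the third line has n_i = 5+3 = 8.
ΔE = 122.4 × (1/5² − 1/8²) = 2.984 eV.
λ = 1240 / 2.984 = 416 nm.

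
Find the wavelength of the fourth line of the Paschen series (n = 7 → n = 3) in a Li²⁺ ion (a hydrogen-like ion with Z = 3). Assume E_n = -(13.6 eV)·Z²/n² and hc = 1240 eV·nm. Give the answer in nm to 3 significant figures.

112 nm

The Paschen series terminates on n_f = 3; the fourth line has n_i = 3+4 = 7.
ΔE = 122.4 × (1/3² − 1/7²) = 11.10 eV.
λ = 1240 / 11.10 = 112 nm.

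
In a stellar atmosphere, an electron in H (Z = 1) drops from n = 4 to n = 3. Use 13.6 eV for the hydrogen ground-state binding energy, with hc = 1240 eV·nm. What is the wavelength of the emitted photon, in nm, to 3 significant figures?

ΔE = 13.60 × (1/3² − 1/4²) = 13.60 × 0.04861 = 0.6611 eV.
λ = hc/ΔE = 1240 / 0.6611 = 1880 nm.

1880 nm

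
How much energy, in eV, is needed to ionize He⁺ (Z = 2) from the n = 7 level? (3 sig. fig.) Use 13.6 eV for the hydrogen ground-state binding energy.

1.11 eV

E_n = −13.6 Z²/n² = −54.40/n² eV for Z = 2.
E_7 = −54.40/49 = −1.11 eV, so ionization (to E = 0) requires 1.11 eV.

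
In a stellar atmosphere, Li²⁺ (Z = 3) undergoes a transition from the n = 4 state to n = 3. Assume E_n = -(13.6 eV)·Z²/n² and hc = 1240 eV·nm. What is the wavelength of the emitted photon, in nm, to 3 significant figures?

208 nm

For Z = 3 the level energies scale as Z², so the effective Rydberg energy is 13.6 × 9 = 122.4 eV.
ΔE = 122.4 × (1/3² − 1/4²) = 122.4 × 0.04861 = 5.950 eV.
λ = hc/ΔE = 1240 / 5.950 = 208 nm.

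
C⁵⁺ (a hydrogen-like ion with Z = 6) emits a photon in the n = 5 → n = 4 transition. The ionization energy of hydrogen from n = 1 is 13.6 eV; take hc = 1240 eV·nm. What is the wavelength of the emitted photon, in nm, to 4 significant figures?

112.6 nm

For Z = 6 the level energies scale as Z², so the effective Rydberg energy is 13.6 × 36 = 489.6 eV.
ΔE = 489.6 × (1/4² − 1/5²) = 489.6 × 0.02250 = 11.02 eV.
λ = hc/ΔE = 1240 / 11.02 = 112.6 nm.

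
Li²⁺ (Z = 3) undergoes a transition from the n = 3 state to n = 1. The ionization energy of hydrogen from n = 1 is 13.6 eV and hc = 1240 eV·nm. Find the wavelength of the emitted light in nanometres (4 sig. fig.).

11.40 nm

For Z = 3 the level energies scale as Z², so the effective Rydberg energy is 13.6 × 9 = 122.4 eV.
ΔE = 122.4 × (1/1² − 1/3²) = 122.4 × 0.8889 = 108.8 eV.
λ = hc/ΔE = 1240 / 108.8 = 11.40 nm.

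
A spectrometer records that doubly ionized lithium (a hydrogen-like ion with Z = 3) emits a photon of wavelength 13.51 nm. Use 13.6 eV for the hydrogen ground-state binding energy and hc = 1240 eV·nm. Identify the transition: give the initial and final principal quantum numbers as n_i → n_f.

n_i = 2, n_f = 1

The photon energy is ΔE = hc/λ = 1240 / 13.51 = 91.78 eV.
With Z = 3, ΔE = 122.4 × (1/n_f² − 1/n_i²), so 1/n_f² − 1/n_i² = 0.7499.
Trying n_f = 1 gives 1/n_i² = 0.2501, i.e. n_i ≈ 2; this pair matches.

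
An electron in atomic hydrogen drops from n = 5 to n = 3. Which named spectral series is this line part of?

Paschen

The series is set by the lower level: n_f = 3 is the Paschen series.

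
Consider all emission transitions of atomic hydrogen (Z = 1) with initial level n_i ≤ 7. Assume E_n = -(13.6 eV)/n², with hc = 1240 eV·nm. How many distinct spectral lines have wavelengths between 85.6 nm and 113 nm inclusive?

5

Enumerate all n_i → n_f pairs with 1 ≤ n_f < n_i ≤ 7 and compute λ = 1240 / [13.6·1·(1/n_f² − 1/n_i²)].
Lines falling in [85.6, 113] nm: 7→1 (93.08 nm), 6→1 (93.78 nm), 5→1 (94.98 nm), 4→1 (97.25 nm), 3→1 (102.6 nm).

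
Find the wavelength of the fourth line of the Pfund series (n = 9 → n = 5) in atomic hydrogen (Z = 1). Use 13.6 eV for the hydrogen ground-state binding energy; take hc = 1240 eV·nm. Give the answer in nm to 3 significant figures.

3300 nm

The Pfund series terminates on n_f = 5; the fourth line has n_i = 5+4 = 9.
ΔE = 13.60 × (1/5² − 1/9²) = 0.3761 eV.
λ = 1240 / 0.3761 = 3300 nm.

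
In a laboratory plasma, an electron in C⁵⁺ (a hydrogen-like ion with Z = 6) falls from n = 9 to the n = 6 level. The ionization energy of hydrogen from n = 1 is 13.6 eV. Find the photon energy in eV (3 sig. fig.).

7.56 eV

The Bohr energies scale as Z², so for Z = 6: E_n = −489.6/n² eV.
E_9 = −489.6/81 = −6.044 eV and E_6 = −489.6/36 = −13.60 eV.
The photon energy is |E_9 − E_6| = 7.56 eV.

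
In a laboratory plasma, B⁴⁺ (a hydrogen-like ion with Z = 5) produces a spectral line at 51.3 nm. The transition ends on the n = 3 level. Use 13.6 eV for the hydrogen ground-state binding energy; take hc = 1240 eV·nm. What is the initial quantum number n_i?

n_i = 5

The photon energy is ΔE = hc/λ = 1240 / 51.3 = 24.17 eV.
With Z = 5, ΔE = 340.0 × (1/n_f² − 1/n_i²), so 1/n_f² − 1/n_i² = 0.07109.
With n_f = 3: 1/n_i² = 1/9 − 0.07109 = 0.04002, so n_i ≈ 5.00.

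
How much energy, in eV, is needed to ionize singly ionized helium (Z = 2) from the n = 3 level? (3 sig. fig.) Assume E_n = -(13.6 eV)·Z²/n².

6.04 eV

E_n = −13.6 Z²/n² = −54.40/n² eV for Z = 2.
E_3 = −54.40/9 = −6.04 eV, so ionization (to E = 0) requires 6.04 eV.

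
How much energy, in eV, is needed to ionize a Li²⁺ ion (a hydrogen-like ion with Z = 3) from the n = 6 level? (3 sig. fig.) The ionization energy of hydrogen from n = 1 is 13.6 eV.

E_n = −13.6 Z²/n² = −122.4/n² eV for Z = 3.
E_6 = −122.4/36 = −3.40 eV, so ionization (to E = 0) requires 3.40 eV.

3.40 eV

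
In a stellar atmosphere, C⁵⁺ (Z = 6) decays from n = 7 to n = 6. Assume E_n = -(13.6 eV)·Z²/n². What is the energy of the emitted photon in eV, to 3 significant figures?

3.61 eV

The Bohr energies scale as Z², so for Z = 6: E_n = −489.6/n² eV.
E_7 = −489.6/49 = −9.992 eV and E_6 = −489.6/36 = −13.60 eV.
The photon energy is |E_7 − E_6| = 3.61 eV.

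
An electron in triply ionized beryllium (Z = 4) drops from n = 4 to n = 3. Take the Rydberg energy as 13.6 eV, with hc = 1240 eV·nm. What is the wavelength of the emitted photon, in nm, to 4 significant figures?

For Z = 4 the level energies scale as Z², so the effective Rydberg energy is 13.6 × 16 = 217.6 eV.
ΔE = 217.6 × (1/3² − 1/4²) = 217.6 × 0.04861 = 10.58 eV.
λ = hc/ΔE = 1240 / 10.58 = 117.2 nm.

117.2 nm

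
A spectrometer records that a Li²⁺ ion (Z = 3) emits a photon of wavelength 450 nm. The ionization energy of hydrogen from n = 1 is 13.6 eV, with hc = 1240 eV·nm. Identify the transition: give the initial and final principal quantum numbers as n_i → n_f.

n_i = 5, n_f = 4

The photon energy is ΔE = hc/λ = 1240 / 450 = 2.756 eV.
With Z = 3, ΔE = 122.4 × (1/n_f² − 1/n_i²), so 1/n_f² − 1/n_i² = 0.02251.
Trying n_f = 4 gives 1/n_i² = 0.03999, i.e. n_i ≈ 5; this pair matches.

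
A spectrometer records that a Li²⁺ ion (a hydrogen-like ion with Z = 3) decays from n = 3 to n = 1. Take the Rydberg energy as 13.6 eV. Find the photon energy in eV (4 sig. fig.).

The Bohr energies scale as Z², so for Z = 3: E_n = −122.4/n² eV.
E_3 = −122.4/9 = −13.60 eV and E_1 = −122.4/1 = −122.4 eV.
The photon energy is |E_3 − E_1| = 108.8 eV.

108.8 eV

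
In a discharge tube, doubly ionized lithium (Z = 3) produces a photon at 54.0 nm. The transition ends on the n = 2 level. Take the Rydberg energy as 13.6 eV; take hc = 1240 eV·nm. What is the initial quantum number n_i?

n_i = 4

The photon energy is ΔE = hc/λ = 1240 / 54.0 = 22.96 eV.
With Z = 3, ΔE = 122.4 × (1/n_f² − 1/n_i²), so 1/n_f² − 1/n_i² = 0.1876.
With n_f = 2: 1/n_i² = 1/4 − 0.1876 = 0.06239, so n_i ≈ 4.00.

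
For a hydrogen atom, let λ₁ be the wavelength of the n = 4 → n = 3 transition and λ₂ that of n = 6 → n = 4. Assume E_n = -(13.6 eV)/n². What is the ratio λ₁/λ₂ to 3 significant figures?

0.714

λ ∝ 1/ΔE ∝ 1/(1/n_f² − 1/n_i²), and the Z² and hc factors cancel in the ratio.
λ₁/λ₂ = (1/4² − 1/6²)/(1/3² − 1/4²) = 0.03472/0.04861 = 0.714.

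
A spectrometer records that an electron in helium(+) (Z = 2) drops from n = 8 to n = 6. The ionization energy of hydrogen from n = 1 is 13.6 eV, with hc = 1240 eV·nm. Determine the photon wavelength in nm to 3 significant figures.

For Z = 2 the level energies scale as Z², so the effective Rydberg energy is 13.6 × 4 = 54.40 eV.
ΔE = 54.40 × (1/6² − 1/8²) = 54.40 × 0.01215 = 0.6611 eV.
λ = hc/ΔE = 1240 / 0.6611 = 1880 nm.

1880 nm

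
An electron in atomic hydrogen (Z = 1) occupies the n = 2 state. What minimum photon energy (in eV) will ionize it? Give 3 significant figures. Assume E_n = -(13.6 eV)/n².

3.40 eV

E_2 = −13.60/4 = −3.40 eV, so ionization (to E = 0) requires 3.40 eV.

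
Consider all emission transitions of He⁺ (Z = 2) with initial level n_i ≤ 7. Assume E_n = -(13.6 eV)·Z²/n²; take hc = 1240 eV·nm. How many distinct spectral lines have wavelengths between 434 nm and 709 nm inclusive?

Enumerate all n_i → n_f pairs with 1 ≤ n_f < n_i ≤ 7 and compute λ = 1240 / [13.6·4·(1/n_f² − 1/n_i²)].
Lines falling in [434, 709] nm: 4→3 (468.9 nm), 7→4 (541.5 nm), 6→4 (656.5 nm).

3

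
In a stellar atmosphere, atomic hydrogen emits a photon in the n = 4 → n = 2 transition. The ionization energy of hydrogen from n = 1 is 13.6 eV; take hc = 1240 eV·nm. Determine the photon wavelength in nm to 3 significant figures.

ΔE = 13.60 × (1/2² − 1/4²) = 13.60 × 0.1875 = 2.550 eV.
λ = hc/ΔE = 1240 / 2.550 = 486 nm.
This line belongs to the Balmer series.

486 nm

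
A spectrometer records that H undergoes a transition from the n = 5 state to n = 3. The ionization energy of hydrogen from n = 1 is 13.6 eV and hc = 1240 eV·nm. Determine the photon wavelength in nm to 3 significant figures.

1280 nm

ΔE = 13.60 × (1/3² − 1/5²) = 13.60 × 0.07111 = 0.9671 eV.
λ = hc/ΔE = 1240 / 0.9671 = 1280 nm.
This line belongs to the Paschen series.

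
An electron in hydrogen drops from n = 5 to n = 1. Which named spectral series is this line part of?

Lyman

The series is set by the lower level: n_f = 1 is the Lyman series.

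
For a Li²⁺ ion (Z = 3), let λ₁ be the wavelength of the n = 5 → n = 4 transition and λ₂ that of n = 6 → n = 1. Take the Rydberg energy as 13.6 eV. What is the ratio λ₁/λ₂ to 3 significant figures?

λ ∝ 1/ΔE ∝ 1/(1/n_f² − 1/n_i²), and the Z² and hc factors cancel in the ratio.
λ₁/λ₂ = (1/1² − 1/6²)/(1/4² − 1/5²) = 0.9722/0.02250 = 43.2.

43.2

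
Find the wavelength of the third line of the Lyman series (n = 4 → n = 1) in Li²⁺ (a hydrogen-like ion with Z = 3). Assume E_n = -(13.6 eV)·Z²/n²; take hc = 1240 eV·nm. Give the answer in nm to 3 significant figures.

10.8 nm

The Lyman series terminates on n_f = 1; the third line has n_i = 1+3 = 4.
ΔE = 122.4 × (1/1² − 1/4²) = 114.8 eV.
λ = 1240 / 114.8 = 10.8 nm.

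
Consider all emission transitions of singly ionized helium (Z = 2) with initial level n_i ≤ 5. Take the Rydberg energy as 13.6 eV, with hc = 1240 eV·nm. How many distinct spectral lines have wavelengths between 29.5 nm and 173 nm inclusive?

Enumerate all n_i → n_f pairs with 1 ≤ n_f < n_i ≤ 5 and compute λ = 1240 / [13.6·4·(1/n_f² − 1/n_i²)].
Lines falling in [29.5, 173] nm: 2→1 (30.39 nm), 5→2 (108.5 nm), 4→2 (121.6 nm), 3→2 (164.1 nm).

4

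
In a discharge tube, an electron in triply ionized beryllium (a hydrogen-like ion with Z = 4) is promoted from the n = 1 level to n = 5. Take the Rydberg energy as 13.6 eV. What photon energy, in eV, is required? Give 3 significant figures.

209 eV

The Bohr energies scale as Z², so for Z = 4: E_n = −217.6/n² eV.
E_5 = −217.6/25 = −8.704 eV and E_1 = −217.6/1 = −217.6 eV.
The photon energy is |E_5 − E_1| = 209 eV.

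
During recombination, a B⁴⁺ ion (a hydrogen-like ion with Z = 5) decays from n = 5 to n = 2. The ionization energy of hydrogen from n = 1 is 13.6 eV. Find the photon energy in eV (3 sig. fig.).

71.4 eV

The Bohr energies scale as Z², so for Z = 5: E_n = −340.0/n² eV.
E_5 = −340.0/25 = −13.60 eV and E_2 = −340.0/4 = −85.00 eV.
The photon energy is |E_5 − E_2| = 71.4 eV.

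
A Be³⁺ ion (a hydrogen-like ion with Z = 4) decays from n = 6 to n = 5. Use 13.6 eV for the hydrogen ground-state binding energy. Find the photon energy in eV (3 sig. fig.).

2.66 eV

The Bohr energies scale as Z², so for Z = 4: E_n = −217.6/n² eV.
E_6 = −217.6/36 = −6.044 eV and E_5 = −217.6/25 = −8.704 eV.
The photon energy is |E_6 − E_5| = 2.66 eV.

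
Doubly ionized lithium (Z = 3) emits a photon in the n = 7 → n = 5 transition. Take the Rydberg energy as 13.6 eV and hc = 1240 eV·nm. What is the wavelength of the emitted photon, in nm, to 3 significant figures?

517 nm

For Z = 3 the level energies scale as Z², so the effective Rydberg energy is 13.6 × 9 = 122.4 eV.
ΔE = 122.4 × (1/5² − 1/7²) = 122.4 × 0.01959 = 2.398 eV.
λ = hc/ΔE = 1240 / 2.398 = 517 nm.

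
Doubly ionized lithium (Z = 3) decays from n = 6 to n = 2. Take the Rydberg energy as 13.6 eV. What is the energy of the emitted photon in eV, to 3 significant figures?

27.2 eV

The Bohr energies scale as Z², so for Z = 3: E_n = −122.4/n² eV.
E_6 = −122.4/36 = −3.400 eV and E_2 = −122.4/4 = −30.60 eV.
The photon energy is |E_6 − E_2| = 27.2 eV.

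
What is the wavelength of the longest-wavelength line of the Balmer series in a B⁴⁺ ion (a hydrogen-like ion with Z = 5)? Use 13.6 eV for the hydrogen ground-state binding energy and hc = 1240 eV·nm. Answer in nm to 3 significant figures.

The Balmer series terminates on n_f = 2; the first line has n_i = 2+1 = 3.
ΔE = 340.0 × (1/2² − 1/3²) = 47.22 eV.
λ = 1240 / 47.22 = 26.3 nm.

26.3 nm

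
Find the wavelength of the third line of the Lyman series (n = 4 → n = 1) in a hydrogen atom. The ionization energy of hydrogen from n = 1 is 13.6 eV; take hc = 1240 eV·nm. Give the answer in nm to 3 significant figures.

97.3 nm

The Lyman series terminates on n_f = 1; the third line has n_i = 1+3 = 4.
ΔE = 13.60 × (1/1² − 1/4²) = 12.75 eV.
λ = 1240 / 12.75 = 97.3 nm.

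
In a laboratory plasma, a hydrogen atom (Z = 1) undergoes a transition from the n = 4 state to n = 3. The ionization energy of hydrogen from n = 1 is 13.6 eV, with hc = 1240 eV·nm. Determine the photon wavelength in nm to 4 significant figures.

1876 nm

ΔE = 13.60 × (1/3² − 1/4²) = 13.60 × 0.04861 = 0.6611 eV.
λ = hc/ΔE = 1240 / 0.6611 = 1876 nm.
This line belongs to the Paschen series.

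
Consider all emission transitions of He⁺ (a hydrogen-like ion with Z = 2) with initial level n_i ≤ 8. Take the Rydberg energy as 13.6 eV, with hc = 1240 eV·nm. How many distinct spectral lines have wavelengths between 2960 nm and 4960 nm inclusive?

2

Enumerate all n_i → n_f pairs with 1 ≤ n_f < n_i ≤ 8 and compute λ = 1240 / [13.6·4·(1/n_f² − 1/n_i²)].
Lines falling in [2960, 4960] nm: 7→6 (3093 nm), 8→7 (4765 nm).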